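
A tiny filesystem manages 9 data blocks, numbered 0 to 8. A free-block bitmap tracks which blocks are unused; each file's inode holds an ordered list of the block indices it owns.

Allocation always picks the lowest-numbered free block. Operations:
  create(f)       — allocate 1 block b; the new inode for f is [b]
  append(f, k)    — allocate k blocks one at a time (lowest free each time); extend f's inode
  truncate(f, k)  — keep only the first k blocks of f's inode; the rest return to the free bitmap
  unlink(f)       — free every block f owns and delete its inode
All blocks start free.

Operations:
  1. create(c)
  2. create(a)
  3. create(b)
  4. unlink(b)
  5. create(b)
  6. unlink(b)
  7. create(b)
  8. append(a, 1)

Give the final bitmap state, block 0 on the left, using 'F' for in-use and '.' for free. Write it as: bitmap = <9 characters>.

bitmap = FFFF.....

create(c): bitmap=F........ | c=[0]
create(a): bitmap=FF....... | a=[1] c=[0]
create(b): bitmap=FFF...... | a=[1] b=[2] c=[0]
unlink(b): bitmap=FF....... | a=[1] c=[0]
create(b): bitmap=FFF...... | a=[1] b=[2] c=[0]
unlink(b): bitmap=FF....... | a=[1] c=[0]
create(b): bitmap=FFF...... | a=[1] b=[2] c=[0]
append(a, 1): bitmap=FFFF..... | a=[1, 3] b=[2] c=[0]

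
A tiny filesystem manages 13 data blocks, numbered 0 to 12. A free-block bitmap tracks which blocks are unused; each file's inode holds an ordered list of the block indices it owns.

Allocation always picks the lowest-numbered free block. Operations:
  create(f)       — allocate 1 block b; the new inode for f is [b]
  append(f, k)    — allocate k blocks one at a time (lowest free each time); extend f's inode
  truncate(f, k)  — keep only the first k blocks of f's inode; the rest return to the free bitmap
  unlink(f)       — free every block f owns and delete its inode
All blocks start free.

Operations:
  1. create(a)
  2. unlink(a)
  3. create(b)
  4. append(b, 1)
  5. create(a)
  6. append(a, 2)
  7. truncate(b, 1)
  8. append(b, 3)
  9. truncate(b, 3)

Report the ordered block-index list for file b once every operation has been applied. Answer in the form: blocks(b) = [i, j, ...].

blocks(b) = [0, 1, 5]

after create(a) → a:[0]  free=[F............]
after unlink(a) →   free=[.............]
after create(b) → b:[0]  free=[F............]
after append(b, 1) → b:[0, 1]  free=[FF...........]
after create(a) → a:[2], b:[0, 1]  free=[FFF..........]
after append(a, 2) → a:[2, 3, 4], b:[0, 1]  free=[FFFFF........]
after truncate(b, 1) → a:[2, 3, 4], b:[0]  free=[F.FFF........]
after append(b, 3) → a:[2, 3, 4], b:[0, 1, 5, 6]  free=[FFFFFFF......]
after truncate(b, 3) → a:[2, 3, 4], b:[0, 1, 5]  free=[FFFFFF.......]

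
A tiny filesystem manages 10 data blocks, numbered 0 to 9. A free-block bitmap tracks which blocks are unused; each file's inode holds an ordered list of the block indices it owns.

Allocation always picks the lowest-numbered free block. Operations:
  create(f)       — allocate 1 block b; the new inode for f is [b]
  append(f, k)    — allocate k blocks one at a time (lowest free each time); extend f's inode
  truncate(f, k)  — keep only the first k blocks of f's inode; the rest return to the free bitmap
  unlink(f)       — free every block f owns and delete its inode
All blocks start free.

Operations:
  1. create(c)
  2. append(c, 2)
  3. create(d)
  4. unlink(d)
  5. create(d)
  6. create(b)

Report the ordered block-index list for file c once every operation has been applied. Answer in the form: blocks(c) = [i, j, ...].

blocks(c) = [0, 1, 2]

  1. create(c)  ⇒  F.........  {c→[0]}
  2. append(c, 2)  ⇒  FFF.......  {c→[0, 1, 2]}
  3. create(d)  ⇒  FFFF......  {c→[0, 1, 2]; d→[3]}
  4. unlink(d)  ⇒  FFF.......  {c→[0, 1, 2]}
  5. create(d)  ⇒  FFFF......  {c→[0, 1, 2]; d→[3]}
  6. create(b)  ⇒  FFFFF.....  {b→[4]; c→[0, 1, 2]; d→[3]}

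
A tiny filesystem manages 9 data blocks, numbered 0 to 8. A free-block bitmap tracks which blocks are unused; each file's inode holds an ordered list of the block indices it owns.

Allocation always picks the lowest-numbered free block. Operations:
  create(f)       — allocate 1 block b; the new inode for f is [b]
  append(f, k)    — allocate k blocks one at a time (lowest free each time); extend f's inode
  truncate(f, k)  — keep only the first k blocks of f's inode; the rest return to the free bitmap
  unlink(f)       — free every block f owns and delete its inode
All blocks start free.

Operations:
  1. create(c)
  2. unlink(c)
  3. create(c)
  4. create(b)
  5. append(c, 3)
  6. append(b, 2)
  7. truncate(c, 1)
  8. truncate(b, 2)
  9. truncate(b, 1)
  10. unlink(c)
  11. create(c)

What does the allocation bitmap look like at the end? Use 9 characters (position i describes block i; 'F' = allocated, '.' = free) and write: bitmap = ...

bitmap = FF.......

after create(c) → c:[0]  free=[F........]
after unlink(c) →   free=[.........]
after create(c) → c:[0]  free=[F........]
after create(b) → b:[1], c:[0]  free=[FF.......]
after append(c, 3) → b:[1], c:[0, 2, 3, 4]  free=[FFFFF....]
after append(b, 2) → b:[1, 5, 6], c:[0, 2, 3, 4]  free=[FFFFFFF..]
after truncate(c, 1) → b:[1, 5, 6], c:[0]  free=[FF...FF..]
after truncate(b, 2) → b:[1, 5], c:[0]  free=[FF...F...]
after truncate(b, 1) → b:[1], c:[0]  free=[FF.......]
after unlink(c) → b:[1]  free=[.F.......]
after create(c) → b:[1], c:[0]  free=[FF.......]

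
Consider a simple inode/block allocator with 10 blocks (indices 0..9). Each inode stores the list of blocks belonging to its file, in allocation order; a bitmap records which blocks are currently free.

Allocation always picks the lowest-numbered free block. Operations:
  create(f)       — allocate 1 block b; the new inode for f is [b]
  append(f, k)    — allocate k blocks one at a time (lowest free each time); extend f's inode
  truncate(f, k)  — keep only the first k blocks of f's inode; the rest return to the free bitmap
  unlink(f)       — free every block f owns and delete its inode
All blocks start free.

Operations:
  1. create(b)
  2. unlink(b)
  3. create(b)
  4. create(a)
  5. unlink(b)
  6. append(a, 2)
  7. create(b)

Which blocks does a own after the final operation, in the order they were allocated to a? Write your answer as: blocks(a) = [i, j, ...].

  1. create(b)  ⇒  F.........  {b→[0]}
  2. unlink(b)  ⇒  ..........  {}
  3. create(b)  ⇒  F.........  {b→[0]}
  4. create(a)  ⇒  FF........  {a→[1]; b→[0]}
  5. unlink(b)  ⇒  .F........  {a→[1]}
  6. append(a, 2)  ⇒  FFF.......  {a→[1, 0, 2]}
  7. create(b)  ⇒  FFFF......  {a→[1, 0, 2]; b→[3]}

blocks(a) = [1, 0, 2]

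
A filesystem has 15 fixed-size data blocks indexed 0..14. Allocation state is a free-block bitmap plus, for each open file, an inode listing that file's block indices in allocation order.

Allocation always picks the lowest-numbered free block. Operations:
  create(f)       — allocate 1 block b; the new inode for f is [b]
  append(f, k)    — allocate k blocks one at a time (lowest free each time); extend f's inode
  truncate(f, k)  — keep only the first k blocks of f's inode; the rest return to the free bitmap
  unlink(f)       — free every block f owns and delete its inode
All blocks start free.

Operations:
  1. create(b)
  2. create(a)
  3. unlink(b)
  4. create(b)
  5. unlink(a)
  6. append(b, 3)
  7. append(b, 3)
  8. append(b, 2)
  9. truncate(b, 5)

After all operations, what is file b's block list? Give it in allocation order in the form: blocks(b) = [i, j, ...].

blocks(b) = [0, 1, 2, 3, 4]

[1] create(b) — b=0 (map F..............)
[2] create(a) — a=1 b=0 (map FF.............)
[3] unlink(b) — a=1 (map .F.............)
[4] create(b) — a=1 b=0 (map FF.............)
[5] unlink(a) — b=0 (map F..............)
[6] append(b, 3) — b=0,1,2,3 (map FFFF...........)
[7] append(b, 3) — b=0,1,2,3,4,5,6 (map FFFFFFF........)
[8] append(b, 2) — b=0,1,2,3,4,5,6,7,8 (map FFFFFFFFF......)
[9] truncate(b, 5) — b=0,1,2,3,4 (map FFFFF..........)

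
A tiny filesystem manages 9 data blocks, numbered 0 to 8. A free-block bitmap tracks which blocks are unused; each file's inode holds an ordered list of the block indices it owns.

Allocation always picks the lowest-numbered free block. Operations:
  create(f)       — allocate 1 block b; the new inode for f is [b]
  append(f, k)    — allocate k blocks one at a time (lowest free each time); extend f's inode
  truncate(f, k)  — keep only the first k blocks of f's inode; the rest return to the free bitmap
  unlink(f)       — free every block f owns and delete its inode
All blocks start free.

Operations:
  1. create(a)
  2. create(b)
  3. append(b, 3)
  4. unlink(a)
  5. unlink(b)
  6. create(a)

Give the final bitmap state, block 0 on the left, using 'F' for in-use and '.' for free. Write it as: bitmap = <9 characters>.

  1. create(a)  ⇒  F........  {a→[0]}
  2. create(b)  ⇒  FF.......  {a→[0]; b→[1]}
  3. append(b, 3)  ⇒  FFFFF....  {a→[0]; b→[1, 2, 3, 4]}
  4. unlink(a)  ⇒  .FFFF....  {b→[1, 2, 3, 4]}
  5. unlink(b)  ⇒  .........  {}
  6. create(a)  ⇒  F........  {a→[0]}

bitmap = F........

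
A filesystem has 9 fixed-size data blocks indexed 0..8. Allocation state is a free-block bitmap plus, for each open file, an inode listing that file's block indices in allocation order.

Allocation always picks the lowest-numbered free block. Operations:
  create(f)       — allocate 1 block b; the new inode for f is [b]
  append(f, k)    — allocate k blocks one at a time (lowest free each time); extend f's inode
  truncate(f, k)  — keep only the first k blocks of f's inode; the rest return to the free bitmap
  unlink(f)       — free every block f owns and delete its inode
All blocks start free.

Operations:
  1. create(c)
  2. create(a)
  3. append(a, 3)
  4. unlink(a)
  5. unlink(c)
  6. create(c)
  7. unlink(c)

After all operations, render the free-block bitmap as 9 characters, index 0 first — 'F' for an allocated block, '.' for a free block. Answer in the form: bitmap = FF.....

[1] create(c) — c=0 (map F........)
[2] create(a) — a=1 c=0 (map FF.......)
[3] append(a, 3) — a=1,2,3,4 c=0 (map FFFFF....)
[4] unlink(a) — c=0 (map F........)
[5] unlink(c) —  (map .........)
[6] create(c) — c=0 (map F........)
[7] unlink(c) —  (map .........)

bitmap = .........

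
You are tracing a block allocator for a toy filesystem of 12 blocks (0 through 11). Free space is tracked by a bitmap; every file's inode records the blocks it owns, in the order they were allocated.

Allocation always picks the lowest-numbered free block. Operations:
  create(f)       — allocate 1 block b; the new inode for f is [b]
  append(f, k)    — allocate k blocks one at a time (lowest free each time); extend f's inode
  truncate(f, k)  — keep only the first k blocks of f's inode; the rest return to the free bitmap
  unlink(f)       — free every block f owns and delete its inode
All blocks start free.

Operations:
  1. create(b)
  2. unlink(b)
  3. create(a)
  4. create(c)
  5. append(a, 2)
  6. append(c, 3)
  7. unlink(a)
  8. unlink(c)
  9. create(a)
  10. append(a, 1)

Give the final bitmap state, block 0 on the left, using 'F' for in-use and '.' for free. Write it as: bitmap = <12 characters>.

bitmap = FF..........

[1] create(b) — b=0 (map F...........)
[2] unlink(b) —  (map ............)
[3] create(a) — a=0 (map F...........)
[4] create(c) — a=0 c=1 (map FF..........)
[5] append(a, 2) — a=0,2,3 c=1 (map FFFF........)
[6] append(c, 3) — a=0,2,3 c=1,4,5,6 (map FFFFFFF.....)
[7] unlink(a) — c=1,4,5,6 (map .F..FFF.....)
[8] unlink(c) —  (map ............)
[9] create(a) — a=0 (map F...........)
[10] append(a, 1) — a=0,1 (map FF..........)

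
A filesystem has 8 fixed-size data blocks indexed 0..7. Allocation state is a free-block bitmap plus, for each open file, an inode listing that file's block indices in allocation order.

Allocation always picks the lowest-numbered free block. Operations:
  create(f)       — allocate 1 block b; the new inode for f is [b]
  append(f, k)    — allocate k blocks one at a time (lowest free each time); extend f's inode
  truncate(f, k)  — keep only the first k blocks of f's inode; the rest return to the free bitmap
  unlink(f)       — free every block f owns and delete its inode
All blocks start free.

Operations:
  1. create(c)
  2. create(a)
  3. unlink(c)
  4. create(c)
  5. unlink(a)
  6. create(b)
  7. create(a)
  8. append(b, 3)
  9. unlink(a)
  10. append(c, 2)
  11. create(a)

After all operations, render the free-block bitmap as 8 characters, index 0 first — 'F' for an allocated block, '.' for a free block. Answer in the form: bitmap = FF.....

bitmap = FFFFFFFF

create(c): bitmap=F....... | c=[0]
create(a): bitmap=FF...... | a=[1] c=[0]
unlink(c): bitmap=.F...... | a=[1]
create(c): bitmap=FF...... | a=[1] c=[0]
unlink(a): bitmap=F....... | c=[0]
create(b): bitmap=FF...... | b=[1] c=[0]
create(a): bitmap=FFF..... | a=[2] b=[1] c=[0]
append(b, 3): bitmap=FFFFFF.. | a=[2] b=[1, 3, 4, 5] c=[0]
unlink(a): bitmap=FF.FFF.. | b=[1, 3, 4, 5] c=[0]
append(c, 2): bitmap=FFFFFFF. | b=[1, 3, 4, 5] c=[0, 2, 6]
create(a): bitmap=FFFFFFFF | a=[7] b=[1, 3, 4, 5] c=[0, 2, 6]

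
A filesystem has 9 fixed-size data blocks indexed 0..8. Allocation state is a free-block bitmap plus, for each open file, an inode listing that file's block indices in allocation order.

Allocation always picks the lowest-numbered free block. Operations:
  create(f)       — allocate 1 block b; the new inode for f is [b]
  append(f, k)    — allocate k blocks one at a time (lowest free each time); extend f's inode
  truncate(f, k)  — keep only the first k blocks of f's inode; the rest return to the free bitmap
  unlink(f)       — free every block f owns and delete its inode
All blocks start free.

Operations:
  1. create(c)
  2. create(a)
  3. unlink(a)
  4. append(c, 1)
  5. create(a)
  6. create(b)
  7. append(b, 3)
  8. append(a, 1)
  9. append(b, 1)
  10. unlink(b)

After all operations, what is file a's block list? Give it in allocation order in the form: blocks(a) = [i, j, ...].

blocks(a) = [2, 7]

[1] create(c) — c=0 (map F........)
[2] create(a) — a=1 c=0 (map FF.......)
[3] unlink(a) — c=0 (map F........)
[4] append(c, 1) — c=0,1 (map FF.......)
[5] create(a) — a=2 c=0,1 (map FFF......)
[6] create(b) — a=2 b=3 c=0,1 (map FFFF.....)
[7] append(b, 3) — a=2 b=3,4,5,6 c=0,1 (map FFFFFFF..)
[8] append(a, 1) — a=2,7 b=3,4,5,6 c=0,1 (map FFFFFFFF.)
[9] append(b, 1) — a=2,7 b=3,4,5,6,8 c=0,1 (map FFFFFFFFF)
[10] unlink(b) — a=2,7 c=0,1 (map FFF....F.)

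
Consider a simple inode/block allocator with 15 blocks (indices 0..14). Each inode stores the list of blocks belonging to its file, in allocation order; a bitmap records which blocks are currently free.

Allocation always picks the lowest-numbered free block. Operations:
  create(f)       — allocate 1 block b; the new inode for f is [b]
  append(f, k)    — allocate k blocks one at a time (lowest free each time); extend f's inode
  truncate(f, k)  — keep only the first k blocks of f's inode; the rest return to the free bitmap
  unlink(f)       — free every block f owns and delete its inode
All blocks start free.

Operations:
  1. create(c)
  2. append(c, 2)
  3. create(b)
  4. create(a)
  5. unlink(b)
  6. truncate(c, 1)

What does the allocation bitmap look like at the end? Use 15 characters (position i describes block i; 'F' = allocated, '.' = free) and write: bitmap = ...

  1. create(c)  ⇒  F..............  {c→[0]}
  2. append(c, 2)  ⇒  FFF............  {c→[0, 1, 2]}
  3. create(b)  ⇒  FFFF...........  {b→[3]; c→[0, 1, 2]}
  4. create(a)  ⇒  FFFFF..........  {a→[4]; b→[3]; c→[0, 1, 2]}
  5. unlink(b)  ⇒  FFF.F..........  {a→[4]; c→[0, 1, 2]}
  6. truncate(c, 1)  ⇒  F...F..........  {a→[4]; c→[0]}

bitmap = F...F..........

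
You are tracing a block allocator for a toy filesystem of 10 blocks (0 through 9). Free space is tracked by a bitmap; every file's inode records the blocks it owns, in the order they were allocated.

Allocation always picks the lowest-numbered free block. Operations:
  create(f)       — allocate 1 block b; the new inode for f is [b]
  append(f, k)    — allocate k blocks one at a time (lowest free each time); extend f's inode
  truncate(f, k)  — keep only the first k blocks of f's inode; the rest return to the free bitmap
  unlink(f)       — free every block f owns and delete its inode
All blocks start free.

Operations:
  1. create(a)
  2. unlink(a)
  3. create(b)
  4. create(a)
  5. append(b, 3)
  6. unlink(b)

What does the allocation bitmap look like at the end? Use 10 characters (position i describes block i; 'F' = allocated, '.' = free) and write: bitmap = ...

  1. create(a)  ⇒  F.........  {a→[0]}
  2. unlink(a)  ⇒  ..........  {}
  3. create(b)  ⇒  F.........  {b→[0]}
  4. create(a)  ⇒  FF........  {a→[1]; b→[0]}
  5. append(b, 3)  ⇒  FFFFF.....  {a→[1]; b→[0, 2, 3, 4]}
  6. unlink(b)  ⇒  .F........  {a→[1]}

bitmap = .F........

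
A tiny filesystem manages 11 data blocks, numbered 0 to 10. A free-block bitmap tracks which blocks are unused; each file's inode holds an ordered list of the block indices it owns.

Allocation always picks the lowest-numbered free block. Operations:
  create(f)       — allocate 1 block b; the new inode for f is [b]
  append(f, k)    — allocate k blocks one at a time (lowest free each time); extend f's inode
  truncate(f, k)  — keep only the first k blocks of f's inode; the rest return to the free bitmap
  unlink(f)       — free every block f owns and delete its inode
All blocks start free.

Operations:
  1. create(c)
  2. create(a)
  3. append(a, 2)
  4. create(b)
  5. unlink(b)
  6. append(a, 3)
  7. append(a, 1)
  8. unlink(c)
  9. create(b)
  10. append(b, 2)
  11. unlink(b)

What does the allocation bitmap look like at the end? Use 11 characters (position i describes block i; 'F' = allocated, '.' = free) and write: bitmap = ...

create(c): bitmap=F.......... | c=[0]
create(a): bitmap=FF......... | a=[1] c=[0]
append(a, 2): bitmap=FFFF....... | a=[1, 2, 3] c=[0]
create(b): bitmap=FFFFF...... | a=[1, 2, 3] b=[4] c=[0]
unlink(b): bitmap=FFFF....... | a=[1, 2, 3] c=[0]
append(a, 3): bitmap=FFFFFFF.... | a=[1, 2, 3, 4, 5, 6] c=[0]
append(a, 1): bitmap=FFFFFFFF... | a=[1, 2, 3, 4, 5, 6, 7] c=[0]
unlink(c): bitmap=.FFFFFFF... | a=[1, 2, 3, 4, 5, 6, 7]
create(b): bitmap=FFFFFFFF... | a=[1, 2, 3, 4, 5, 6, 7] b=[0]
append(b, 2): bitmap=FFFFFFFFFF. | a=[1, 2, 3, 4, 5, 6, 7] b=[0, 8, 9]
unlink(b): bitmap=.FFFFFFF... | a=[1, 2, 3, 4, 5, 6, 7]

bitmap = .FFFFFFF...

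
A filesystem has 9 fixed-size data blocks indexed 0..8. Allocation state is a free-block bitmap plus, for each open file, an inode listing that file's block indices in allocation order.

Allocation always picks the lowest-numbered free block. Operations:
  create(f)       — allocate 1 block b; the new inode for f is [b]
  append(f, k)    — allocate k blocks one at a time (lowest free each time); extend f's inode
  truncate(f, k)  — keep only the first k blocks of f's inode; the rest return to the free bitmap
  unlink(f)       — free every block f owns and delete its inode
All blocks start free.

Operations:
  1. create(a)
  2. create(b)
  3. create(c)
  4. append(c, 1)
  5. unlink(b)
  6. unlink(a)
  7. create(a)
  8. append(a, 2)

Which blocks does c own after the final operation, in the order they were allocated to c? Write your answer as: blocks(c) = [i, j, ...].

blocks(c) = [2, 3]

[1] create(a) — a=0 (map F........)
[2] create(b) — a=0 b=1 (map FF.......)
[3] create(c) — a=0 b=1 c=2 (map FFF......)
[4] append(c, 1) — a=0 b=1 c=2,3 (map FFFF.....)
[5] unlink(b) — a=0 c=2,3 (map F.FF.....)
[6] unlink(a) — c=2,3 (map ..FF.....)
[7] create(a) — a=0 c=2,3 (map F.FF.....)
[8] append(a, 2) — a=0,1,4 c=2,3 (map FFFFF....)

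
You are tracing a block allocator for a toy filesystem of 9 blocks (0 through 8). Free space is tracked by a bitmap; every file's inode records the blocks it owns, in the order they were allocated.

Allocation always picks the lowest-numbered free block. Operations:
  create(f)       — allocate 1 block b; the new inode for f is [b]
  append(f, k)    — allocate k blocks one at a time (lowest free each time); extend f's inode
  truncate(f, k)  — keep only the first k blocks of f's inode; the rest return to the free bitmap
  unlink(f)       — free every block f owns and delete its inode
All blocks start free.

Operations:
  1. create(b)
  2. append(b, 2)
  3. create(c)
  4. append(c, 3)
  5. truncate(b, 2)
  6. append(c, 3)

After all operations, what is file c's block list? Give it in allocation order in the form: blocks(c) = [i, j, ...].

create(b): bitmap=F........ | b=[0]
append(b, 2): bitmap=FFF...... | b=[0, 1, 2]
create(c): bitmap=FFFF..... | b=[0, 1, 2] c=[3]
append(c, 3): bitmap=FFFFFFF.. | b=[0, 1, 2] c=[3, 4, 5, 6]
truncate(b, 2): bitmap=FF.FFFF.. | b=[0, 1] c=[3, 4, 5, 6]
append(c, 3): bitmap=FFFFFFFFF | b=[0, 1] c=[3, 4, 5, 6, 2, 7, 8]

blocks(c) = [3, 4, 5, 6, 2, 7, 8]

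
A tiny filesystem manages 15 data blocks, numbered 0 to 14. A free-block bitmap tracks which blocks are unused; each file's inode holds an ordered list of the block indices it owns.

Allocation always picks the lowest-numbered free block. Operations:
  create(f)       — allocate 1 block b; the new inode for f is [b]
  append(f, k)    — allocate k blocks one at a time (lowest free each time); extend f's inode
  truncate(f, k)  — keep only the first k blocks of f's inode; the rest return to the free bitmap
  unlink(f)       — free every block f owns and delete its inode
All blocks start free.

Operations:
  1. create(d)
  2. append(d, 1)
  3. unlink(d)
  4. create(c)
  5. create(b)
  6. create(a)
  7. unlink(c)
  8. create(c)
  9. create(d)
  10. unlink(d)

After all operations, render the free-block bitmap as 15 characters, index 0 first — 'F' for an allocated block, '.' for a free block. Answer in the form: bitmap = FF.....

bitmap = FFF............

after create(d) → d:[0]  free=[F..............]
after append(d, 1) → d:[0, 1]  free=[FF.............]
after unlink(d) →   free=[...............]
after create(c) → c:[0]  free=[F..............]
after create(b) → b:[1], c:[0]  free=[FF.............]
after create(a) → a:[2], b:[1], c:[0]  free=[FFF............]
after unlink(c) → a:[2], b:[1]  free=[.FF............]
after create(c) → a:[2], b:[1], c:[0]  free=[FFF............]
after create(d) → a:[2], b:[1], c:[0], d:[3]  free=[FFFF...........]
after unlink(d) → a:[2], b:[1], c:[0]  free=[FFF............]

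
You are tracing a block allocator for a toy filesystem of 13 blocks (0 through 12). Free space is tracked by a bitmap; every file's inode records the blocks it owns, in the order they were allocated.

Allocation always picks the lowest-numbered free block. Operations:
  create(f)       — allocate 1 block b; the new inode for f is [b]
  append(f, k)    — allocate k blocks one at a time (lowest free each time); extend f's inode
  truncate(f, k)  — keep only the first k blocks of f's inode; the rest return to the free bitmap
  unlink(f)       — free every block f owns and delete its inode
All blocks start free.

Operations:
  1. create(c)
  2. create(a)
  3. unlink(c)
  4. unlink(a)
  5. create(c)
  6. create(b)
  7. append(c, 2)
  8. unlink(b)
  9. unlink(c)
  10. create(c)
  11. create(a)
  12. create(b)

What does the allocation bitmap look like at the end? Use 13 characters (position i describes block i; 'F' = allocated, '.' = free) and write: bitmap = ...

create(c): bitmap=F............ | c=[0]
create(a): bitmap=FF........... | a=[1] c=[0]
unlink(c): bitmap=.F........... | a=[1]
unlink(a): bitmap=............. | 
create(c): bitmap=F............ | c=[0]
create(b): bitmap=FF........... | b=[1] c=[0]
append(c, 2): bitmap=FFFF......... | b=[1] c=[0, 2, 3]
unlink(b): bitmap=F.FF......... | c=[0, 2, 3]
unlink(c): bitmap=............. | 
create(c): bitmap=F............ | c=[0]
create(a): bitmap=FF........... | a=[1] c=[0]
create(b): bitmap=FFF.......... | a=[1] b=[2] c=[0]

bitmap = FFF..........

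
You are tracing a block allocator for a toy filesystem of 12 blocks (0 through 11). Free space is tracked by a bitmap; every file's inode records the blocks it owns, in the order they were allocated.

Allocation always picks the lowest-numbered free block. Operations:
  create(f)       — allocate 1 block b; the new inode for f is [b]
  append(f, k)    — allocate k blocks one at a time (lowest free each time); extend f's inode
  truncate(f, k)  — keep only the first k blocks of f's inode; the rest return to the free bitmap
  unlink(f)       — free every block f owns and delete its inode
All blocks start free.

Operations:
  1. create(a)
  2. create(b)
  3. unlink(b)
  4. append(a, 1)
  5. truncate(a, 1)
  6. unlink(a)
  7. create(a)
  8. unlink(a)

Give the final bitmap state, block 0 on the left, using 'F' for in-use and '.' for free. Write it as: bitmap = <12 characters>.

  1. create(a)  ⇒  F...........  {a→[0]}
  2. create(b)  ⇒  FF..........  {a→[0]; b→[1]}
  3. unlink(b)  ⇒  F...........  {a→[0]}
  4. append(a, 1)  ⇒  FF..........  {a→[0, 1]}
  5. truncate(a, 1)  ⇒  F...........  {a→[0]}
  6. unlink(a)  ⇒  ............  {}
  7. create(a)  ⇒  F...........  {a→[0]}
  8. unlink(a)  ⇒  ............  {}

bitmap = ............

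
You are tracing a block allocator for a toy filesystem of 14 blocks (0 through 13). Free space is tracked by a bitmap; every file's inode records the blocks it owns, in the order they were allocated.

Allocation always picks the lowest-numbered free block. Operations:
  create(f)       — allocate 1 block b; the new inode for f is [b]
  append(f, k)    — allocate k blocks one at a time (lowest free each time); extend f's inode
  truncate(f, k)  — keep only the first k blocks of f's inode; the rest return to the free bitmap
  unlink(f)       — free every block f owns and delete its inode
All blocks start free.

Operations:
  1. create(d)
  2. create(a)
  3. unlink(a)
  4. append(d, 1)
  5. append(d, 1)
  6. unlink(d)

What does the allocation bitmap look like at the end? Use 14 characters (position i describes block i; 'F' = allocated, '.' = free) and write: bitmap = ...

bitmap = ..............

create(d): bitmap=F............. | d=[0]
create(a): bitmap=FF............ | a=[1] d=[0]
unlink(a): bitmap=F............. | d=[0]
append(d, 1): bitmap=FF............ | d=[0, 1]
append(d, 1): bitmap=FFF........... | d=[0, 1, 2]
unlink(d): bitmap=.............. | 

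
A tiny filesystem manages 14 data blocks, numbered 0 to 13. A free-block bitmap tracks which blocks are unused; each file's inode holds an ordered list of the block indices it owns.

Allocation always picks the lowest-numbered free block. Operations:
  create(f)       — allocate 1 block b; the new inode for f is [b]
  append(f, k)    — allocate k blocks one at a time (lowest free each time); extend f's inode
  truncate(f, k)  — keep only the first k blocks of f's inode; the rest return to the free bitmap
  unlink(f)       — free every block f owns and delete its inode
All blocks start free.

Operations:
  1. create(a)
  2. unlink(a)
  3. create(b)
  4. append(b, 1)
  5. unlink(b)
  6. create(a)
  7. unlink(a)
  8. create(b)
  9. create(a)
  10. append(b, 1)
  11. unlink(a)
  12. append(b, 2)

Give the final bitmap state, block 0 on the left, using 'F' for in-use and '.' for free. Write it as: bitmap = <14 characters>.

bitmap = FFFF..........

after create(a) → a:[0]  free=[F.............]
after unlink(a) →   free=[..............]
after create(b) → b:[0]  free=[F.............]
after append(b, 1) → b:[0, 1]  free=[FF............]
after unlink(b) →   free=[..............]
after create(a) → a:[0]  free=[F.............]
after unlink(a) →   free=[..............]
after create(b) → b:[0]  free=[F.............]
after create(a) → a:[1], b:[0]  free=[FF............]
after append(b, 1) → a:[1], b:[0, 2]  free=[FFF...........]
after unlink(a) → b:[0, 2]  free=[F.F...........]
after append(b, 2) → b:[0, 2, 1, 3]  free=[FFFF..........]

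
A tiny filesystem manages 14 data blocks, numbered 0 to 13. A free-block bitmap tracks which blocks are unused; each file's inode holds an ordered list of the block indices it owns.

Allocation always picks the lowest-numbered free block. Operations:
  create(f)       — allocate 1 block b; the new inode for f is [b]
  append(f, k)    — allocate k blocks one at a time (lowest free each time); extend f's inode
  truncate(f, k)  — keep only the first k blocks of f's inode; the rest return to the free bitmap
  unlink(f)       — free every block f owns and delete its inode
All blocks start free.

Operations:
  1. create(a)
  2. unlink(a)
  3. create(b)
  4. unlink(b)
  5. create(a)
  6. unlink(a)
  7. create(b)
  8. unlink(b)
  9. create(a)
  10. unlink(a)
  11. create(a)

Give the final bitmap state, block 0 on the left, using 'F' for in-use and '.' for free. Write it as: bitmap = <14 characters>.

  1. create(a)  ⇒  F.............  {a→[0]}
  2. unlink(a)  ⇒  ..............  {}
  3. create(b)  ⇒  F.............  {b→[0]}
  4. unlink(b)  ⇒  ..............  {}
  5. create(a)  ⇒  F.............  {a→[0]}
  6. unlink(a)  ⇒  ..............  {}
  7. create(b)  ⇒  F.............  {b→[0]}
  8. unlink(b)  ⇒  ..............  {}
  9. create(a)  ⇒  F.............  {a→[0]}
  10. unlink(a)  ⇒  ..............  {}
  11. create(a)  ⇒  F.............  {a→[0]}

bitmap = F.............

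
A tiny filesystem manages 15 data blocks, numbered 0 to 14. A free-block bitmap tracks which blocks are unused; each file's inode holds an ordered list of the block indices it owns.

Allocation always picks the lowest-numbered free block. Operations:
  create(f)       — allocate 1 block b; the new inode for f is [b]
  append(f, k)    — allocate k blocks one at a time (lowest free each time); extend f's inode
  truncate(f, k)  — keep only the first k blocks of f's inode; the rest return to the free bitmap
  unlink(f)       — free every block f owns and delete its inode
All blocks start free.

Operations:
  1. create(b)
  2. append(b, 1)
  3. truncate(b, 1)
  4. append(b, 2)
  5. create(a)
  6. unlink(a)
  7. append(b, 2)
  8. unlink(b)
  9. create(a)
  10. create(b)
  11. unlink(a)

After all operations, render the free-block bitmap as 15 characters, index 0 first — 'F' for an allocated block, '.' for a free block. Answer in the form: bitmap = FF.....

  1. create(b)  ⇒  F..............  {b→[0]}
  2. append(b, 1)  ⇒  FF.............  {b→[0, 1]}
  3. truncate(b, 1)  ⇒  F..............  {b→[0]}
  4. append(b, 2)  ⇒  FFF............  {b→[0, 1, 2]}
  5. create(a)  ⇒  FFFF...........  {a→[3]; b→[0, 1, 2]}
  6. unlink(a)  ⇒  FFF............  {b→[0, 1, 2]}
  7. append(b, 2)  ⇒  FFFFF..........  {b→[0, 1, 2, 3, 4]}
  8. unlink(b)  ⇒  ...............  {}
  9. create(a)  ⇒  F..............  {a→[0]}
  10. create(b)  ⇒  FF.............  {a→[0]; b→[1]}
  11. unlink(a)  ⇒  .F.............  {b→[1]}

bitmap = .F.............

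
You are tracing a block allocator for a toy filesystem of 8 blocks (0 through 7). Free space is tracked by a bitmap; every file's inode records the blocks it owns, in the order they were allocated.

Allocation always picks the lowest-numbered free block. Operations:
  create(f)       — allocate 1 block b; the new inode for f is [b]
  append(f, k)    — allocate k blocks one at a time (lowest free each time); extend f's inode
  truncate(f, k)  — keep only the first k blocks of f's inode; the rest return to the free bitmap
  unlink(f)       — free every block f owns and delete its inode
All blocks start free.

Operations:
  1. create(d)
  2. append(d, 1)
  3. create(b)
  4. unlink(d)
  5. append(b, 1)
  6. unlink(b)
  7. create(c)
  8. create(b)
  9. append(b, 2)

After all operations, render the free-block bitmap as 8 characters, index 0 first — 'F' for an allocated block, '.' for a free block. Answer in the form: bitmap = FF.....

create(d): bitmap=F....... | d=[0]
append(d, 1): bitmap=FF...... | d=[0, 1]
create(b): bitmap=FFF..... | b=[2] d=[0, 1]
unlink(d): bitmap=..F..... | b=[2]
append(b, 1): bitmap=F.F..... | b=[2, 0]
unlink(b): bitmap=........ | 
create(c): bitmap=F....... | c=[0]
create(b): bitmap=FF...... | b=[1] c=[0]
append(b, 2): bitmap=FFFF.... | b=[1, 2, 3] c=[0]

bitmap = FFFF....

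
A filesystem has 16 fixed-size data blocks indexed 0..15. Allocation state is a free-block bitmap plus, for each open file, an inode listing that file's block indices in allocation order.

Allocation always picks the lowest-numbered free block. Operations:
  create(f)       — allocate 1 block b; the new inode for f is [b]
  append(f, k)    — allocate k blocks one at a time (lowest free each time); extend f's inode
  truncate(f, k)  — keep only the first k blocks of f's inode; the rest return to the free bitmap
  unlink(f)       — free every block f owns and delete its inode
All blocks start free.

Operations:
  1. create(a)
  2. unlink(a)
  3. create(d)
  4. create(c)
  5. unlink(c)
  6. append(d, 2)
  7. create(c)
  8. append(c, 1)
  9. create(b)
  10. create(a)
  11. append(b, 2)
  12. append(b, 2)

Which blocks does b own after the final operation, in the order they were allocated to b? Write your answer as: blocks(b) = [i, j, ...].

after create(a) → a:[0]  free=[F...............]
after unlink(a) →   free=[................]
after create(d) → d:[0]  free=[F...............]
after create(c) → c:[1], d:[0]  free=[FF..............]
after unlink(c) → d:[0]  free=[F...............]
after append(d, 2) → d:[0, 1, 2]  free=[FFF.............]
after create(c) → c:[3], d:[0, 1, 2]  free=[FFFF............]
after append(c, 1) → c:[3, 4], d:[0, 1, 2]  free=[FFFFF...........]
after create(b) → b:[5], c:[3, 4], d:[0, 1, 2]  free=[FFFFFF..........]
after create(a) → a:[6], b:[5], c:[3, 4], d:[0, 1, 2]  free=[FFFFFFF.........]
after append(b, 2) → a:[6], b:[5, 7, 8], c:[3, 4], d:[0, 1, 2]  free=[FFFFFFFFF.......]
after append(b, 2) → a:[6], b:[5, 7, 8, 9, 10], c:[3, 4], d:[0, 1, 2]  free=[FFFFFFFFFFF.....]

blocks(b) = [5, 7, 8, 9, 10]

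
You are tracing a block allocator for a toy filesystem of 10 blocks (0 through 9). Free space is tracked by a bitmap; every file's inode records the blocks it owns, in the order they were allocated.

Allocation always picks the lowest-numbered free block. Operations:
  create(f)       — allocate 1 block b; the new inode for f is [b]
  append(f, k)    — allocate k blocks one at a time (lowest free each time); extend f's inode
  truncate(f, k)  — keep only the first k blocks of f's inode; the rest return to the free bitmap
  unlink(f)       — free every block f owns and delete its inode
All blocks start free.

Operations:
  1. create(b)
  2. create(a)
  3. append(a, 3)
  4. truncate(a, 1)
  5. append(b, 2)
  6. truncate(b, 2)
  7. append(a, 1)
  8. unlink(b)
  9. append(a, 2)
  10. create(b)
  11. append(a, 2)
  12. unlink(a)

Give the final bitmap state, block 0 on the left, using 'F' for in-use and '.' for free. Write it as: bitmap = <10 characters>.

create(b): bitmap=F......... | b=[0]
create(a): bitmap=FF........ | a=[1] b=[0]
append(a, 3): bitmap=FFFFF..... | a=[1, 2, 3, 4] b=[0]
truncate(a, 1): bitmap=FF........ | a=[1] b=[0]
append(b, 2): bitmap=FFFF...... | a=[1] b=[0, 2, 3]
truncate(b, 2): bitmap=FFF....... | a=[1] b=[0, 2]
append(a, 1): bitmap=FFFF...... | a=[1, 3] b=[0, 2]
unlink(b): bitmap=.F.F...... | a=[1, 3]
append(a, 2): bitmap=FFFF...... | a=[1, 3, 0, 2]
create(b): bitmap=FFFFF..... | a=[1, 3, 0, 2] b=[4]
append(a, 2): bitmap=FFFFFFF... | a=[1, 3, 0, 2, 5, 6] b=[4]
unlink(a): bitmap=....F..... | b=[4]

bitmap = ....F.....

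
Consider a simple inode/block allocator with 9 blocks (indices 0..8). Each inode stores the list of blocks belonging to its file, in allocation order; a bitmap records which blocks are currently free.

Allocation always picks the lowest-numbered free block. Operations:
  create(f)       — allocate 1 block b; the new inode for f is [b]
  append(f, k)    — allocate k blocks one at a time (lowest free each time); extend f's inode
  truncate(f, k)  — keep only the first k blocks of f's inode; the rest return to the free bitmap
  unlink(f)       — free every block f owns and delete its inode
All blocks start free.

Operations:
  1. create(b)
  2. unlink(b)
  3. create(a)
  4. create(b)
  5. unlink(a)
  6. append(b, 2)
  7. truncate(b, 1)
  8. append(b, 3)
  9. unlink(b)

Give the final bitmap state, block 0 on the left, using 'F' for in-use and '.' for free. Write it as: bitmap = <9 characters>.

after create(b) → b:[0]  free=[F........]
after unlink(b) →   free=[.........]
after create(a) → a:[0]  free=[F........]
after create(b) → a:[0], b:[1]  free=[FF.......]
after unlink(a) → b:[1]  free=[.F.......]
after append(b, 2) → b:[1, 0, 2]  free=[FFF......]
after truncate(b, 1) → b:[1]  free=[.F.......]
after append(b, 3) → b:[1, 0, 2, 3]  free=[FFFF.....]
after unlink(b) →   free=[.........]

bitmap = .........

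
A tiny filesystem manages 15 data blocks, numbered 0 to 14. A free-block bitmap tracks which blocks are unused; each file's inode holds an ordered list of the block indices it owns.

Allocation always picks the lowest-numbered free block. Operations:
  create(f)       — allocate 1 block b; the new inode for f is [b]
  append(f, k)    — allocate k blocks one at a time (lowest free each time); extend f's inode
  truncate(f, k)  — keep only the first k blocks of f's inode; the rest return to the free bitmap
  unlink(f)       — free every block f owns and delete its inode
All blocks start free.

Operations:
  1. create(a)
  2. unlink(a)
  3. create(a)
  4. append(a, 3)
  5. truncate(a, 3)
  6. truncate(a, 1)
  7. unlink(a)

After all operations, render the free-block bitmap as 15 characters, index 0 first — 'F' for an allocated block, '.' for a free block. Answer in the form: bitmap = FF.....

after create(a) → a:[0]  free=[F..............]
after unlink(a) →   free=[...............]
after create(a) → a:[0]  free=[F..............]
after append(a, 3) → a:[0, 1, 2, 3]  free=[FFFF...........]
after truncate(a, 3) → a:[0, 1, 2]  free=[FFF............]
after truncate(a, 1) → a:[0]  free=[F..............]
after unlink(a) →   free=[...............]

bitmap = ...............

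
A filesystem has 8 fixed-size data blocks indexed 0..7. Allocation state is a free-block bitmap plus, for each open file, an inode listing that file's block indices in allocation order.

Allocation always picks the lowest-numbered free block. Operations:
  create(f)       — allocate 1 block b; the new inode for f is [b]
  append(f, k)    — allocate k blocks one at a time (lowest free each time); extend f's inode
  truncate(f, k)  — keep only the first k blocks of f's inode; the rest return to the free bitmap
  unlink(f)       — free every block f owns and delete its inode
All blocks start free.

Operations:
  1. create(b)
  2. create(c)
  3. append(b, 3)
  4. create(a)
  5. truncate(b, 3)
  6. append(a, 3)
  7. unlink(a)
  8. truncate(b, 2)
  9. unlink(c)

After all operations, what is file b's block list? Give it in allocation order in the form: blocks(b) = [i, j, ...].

[1] create(b) — b=0 (map F.......)
[2] create(c) — b=0 c=1 (map FF......)
[3] append(b, 3) — b=0,2,3,4 c=1 (map FFFFF...)
[4] create(a) — a=5 b=0,2,3,4 c=1 (map FFFFFF..)
[5] truncate(b, 3) — a=5 b=0,2,3 c=1 (map FFFF.F..)
[6] append(a, 3) — a=5,4,6,7 b=0,2,3 c=1 (map FFFFFFFF)
[7] unlink(a) — b=0,2,3 c=1 (map FFFF....)
[8] truncate(b, 2) — b=0,2 c=1 (map FFF.....)
[9] unlink(c) — b=0,2 (map F.F.....)

blocks(b) = [0, 2]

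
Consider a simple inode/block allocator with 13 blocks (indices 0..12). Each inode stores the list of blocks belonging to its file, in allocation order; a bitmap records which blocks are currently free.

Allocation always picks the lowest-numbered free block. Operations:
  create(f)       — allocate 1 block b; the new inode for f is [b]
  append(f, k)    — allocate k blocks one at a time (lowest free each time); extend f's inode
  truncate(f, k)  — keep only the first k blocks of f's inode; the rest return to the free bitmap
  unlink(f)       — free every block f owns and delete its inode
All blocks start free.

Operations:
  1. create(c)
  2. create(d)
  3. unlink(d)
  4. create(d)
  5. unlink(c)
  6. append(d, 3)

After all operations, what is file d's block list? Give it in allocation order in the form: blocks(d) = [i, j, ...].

blocks(d) = [1, 0, 2, 3]

create(c): bitmap=F............ | c=[0]
create(d): bitmap=FF........... | c=[0] d=[1]
unlink(d): bitmap=F............ | c=[0]
create(d): bitmap=FF........... | c=[0] d=[1]
unlink(c): bitmap=.F........... | d=[1]
append(d, 3): bitmap=FFFF......... | d=[1, 0, 2, 3]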